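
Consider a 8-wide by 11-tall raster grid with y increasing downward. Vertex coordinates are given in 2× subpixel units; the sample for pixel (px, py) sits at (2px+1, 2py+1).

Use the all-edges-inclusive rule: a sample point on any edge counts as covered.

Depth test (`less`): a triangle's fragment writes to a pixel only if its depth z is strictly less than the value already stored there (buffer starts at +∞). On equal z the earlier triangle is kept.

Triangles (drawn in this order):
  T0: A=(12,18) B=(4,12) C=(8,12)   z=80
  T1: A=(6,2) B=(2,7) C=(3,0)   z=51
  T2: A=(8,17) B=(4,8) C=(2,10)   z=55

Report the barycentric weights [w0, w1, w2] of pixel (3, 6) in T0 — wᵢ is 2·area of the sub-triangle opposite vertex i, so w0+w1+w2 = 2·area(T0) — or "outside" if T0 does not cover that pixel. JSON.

T0:
  2·area = 24
  edge (12, 18)→(4, 12): d=(-8,-6) inclusive
  edge (4, 12)→(8, 12): d=(4,0) inclusive
  edge (8, 12)→(12, 18): d=(4,6) inclusive
    (3,6)@(7, 13): e=[10,4,10] → █
    (4,6)@(9, 13): e=[22,4,-2] → ·
    (3,7)@(7, 15): e=[-6,12,18] → ·
    (4,7)@(9, 15): e=[6,12,6] → █
    (5,7)@(11, 15): e=[18,12,-6] → ·
    (4,8)@(9, 17): e=[-10,20,14] → ·
    (5,8)@(11, 17): e=[2,20,2] → █
    (6,8)@(13, 17): e=[14,20,-10] → ·
    (5,9)@(11, 19): e=[-14,28,10] → ·
  covered (3 px):
    · · · · · · · ·
    · · · · · · · ·
    · · · · · · · ·
    · · · · · · · ·
    · · · · · · · ·
    · · · · · · · ·
    · · · █ · · · ·
    · · · · █ · · ·
    · · · · · █ · ·
    · · · · · · · ·
    · · · · · · · ·
T1:
  2·area = 23
  edge (6, 2)→(2, 7): d=(-4,5) inclusive
  edge (2, 7)→(3, 0): d=(1,-7) inclusive
  edge (3, 0)→(6, 2): d=(3,2) inclusive
    (1,0)@(3, 1): e=[19,1,3] → █
    (2,0)@(5, 1): e=[9,15,-1] → ·
    (1,1)@(3, 3): e=[11,3,9] → █
    (2,1)@(5, 3): e=[1,17,5] → █
    (3,1)@(7, 3): e=[-9,31,1] → ·
    (1,2)@(3, 5): e=[3,5,15] → █
    (2,2)@(5, 5): e=[-7,19,11] → ·
    (1,3)@(3, 7): e=[-5,7,21] → ·
  covered (4 px):
    · █ · · · · · ·
    · █ █ · · · · ·
    · █ · · · · · ·
    · · · · · · · ·
    · · · · · · · ·
    · · · · · · · ·
    · · · · · · · ·
    · · · · · · · ·
    · · · · · · · ·
    · · · · · · · ·
    · · · · · · · ·
T2:
  2·area = 26  (B↔C swapped to make it positive)
  edge (8, 17)→(2, 10): d=(-6,-7) inclusive
  edge (2, 10)→(4, 8): d=(2,-2) inclusive
  edge (4, 8)→(8, 17): d=(4,9) inclusive
    (5,0)@(11, 1): e=[117,0,-91] → ·  [on edge]
    (4,1)@(9, 3): e=[91,0,-65] → ·  [on edge]
    (3,2)@(7, 5): e=[65,0,-39] → ·  [on edge]
    (2,3)@(5, 7): e=[39,0,-13] → ·  [on edge]
    (1,4)@(3, 9): e=[13,0,13] → █  [on edge]
    (2,4)@(5, 9): e=[27,4,-5] → ·
    (0,5)@(1, 11): e=[-13,0,39] → ·  [on edge]
    (1,5)@(3, 11): e=[1,4,21] → █
    (2,5)@(5, 11): e=[15,8,3] → █
    (3,5)@(7, 11): e=[29,12,-15] → ·
    (1,6)@(3, 13): e=[-11,8,29] → ·
    (2,6)@(5, 13): e=[3,12,11] → █
  covered (5 px):
    · · · · · · · ·
    · · · · · · · ·
    · · · · · · · ·
    · · · · · · · ·
    · █ · · · · · ·
    · █ █ · · · · ·
    · · █ · · · · ·
    · · · █ · · · ·
    · · · · · · · ·
    · · · · · · · ·
    · · · · · · · ·

Result: [4,10,10]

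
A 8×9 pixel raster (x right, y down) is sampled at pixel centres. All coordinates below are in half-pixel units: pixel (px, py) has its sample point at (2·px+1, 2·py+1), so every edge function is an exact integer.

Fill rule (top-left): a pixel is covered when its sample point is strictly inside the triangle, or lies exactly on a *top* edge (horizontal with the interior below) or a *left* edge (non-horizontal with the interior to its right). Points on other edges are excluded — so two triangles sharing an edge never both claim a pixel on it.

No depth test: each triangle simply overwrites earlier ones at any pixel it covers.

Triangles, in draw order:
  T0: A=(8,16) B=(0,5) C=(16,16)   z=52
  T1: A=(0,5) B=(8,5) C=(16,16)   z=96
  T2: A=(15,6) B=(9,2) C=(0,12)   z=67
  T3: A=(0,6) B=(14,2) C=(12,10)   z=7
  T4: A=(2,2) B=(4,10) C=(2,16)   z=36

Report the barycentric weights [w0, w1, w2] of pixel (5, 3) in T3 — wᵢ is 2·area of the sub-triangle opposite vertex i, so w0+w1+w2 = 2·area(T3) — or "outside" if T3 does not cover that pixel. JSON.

T0:
  2·area = 88
  edge (8, 16)→(0, 5): d=(-8,-11) top-left  bias=+0
  edge (0, 5)→(16, 16): d=(16,11) right/bottom  bias=-1
  edge (16, 16)→(8, 16): d=(-8,0) right/bottom  bias=-1
    (1,4)@(3, 9): e=[1,31,56] → █
    (2,4)@(5, 9): e=[23,9,56] → █
    (3,4)@(7, 9): e=[45,-13,56] → ·
    (1,5)@(3, 11): e=[-15,63,40] → ·
    (2,5)@(5, 11): e=[7,41,40] → █
    (3,5)@(7, 11): e=[29,19,40] → █
    (4,5)@(9, 11): e=[51,-3,40] → ·
    (2,6)@(5, 13): e=[-9,73,24] → ·
    (3,6)@(7, 13): e=[13,51,24] → █
    (4,6)@(9, 13): e=[35,29,24] → █
    (5,6)@(11, 13): e=[57,7,24] → █
    (6,6)@(13, 13): e=[79,-15,24] → ·
  covered (10 px):
    · · · · · · · ·
    · · · · · · · ·
    · · · · · · · ·
    · · · · · · · ·
    · █ █ · · · · ·
    · · █ █ · · · ·
    · · · █ █ █ · ·
    · · · · █ █ █ ·
    · · · · · · · ·
T1:
  2·area = 88
  edge (0, 5)→(8, 5): d=(8,0) top-left  bias=+0
  edge (8, 5)→(16, 16): d=(8,11) right/bottom  bias=-1
  edge (16, 16)→(0, 5): d=(-16,-11) top-left  bias=+0
    (0,2)@(1, 5): e=[0,77,11] → █  [on edge]
    (1,2)@(3, 5): e=[0,55,33] → █  [on edge]
    (2,2)@(5, 5): e=[0,33,55] → █  [on edge]
    (3,2)@(7, 5): e=[0,11,77] → █  [on edge]
    (4,2)@(9, 5): e=[0,-11,99] → ·  [on edge]
    (5,2)@(11, 5): e=[0,-33,121] → ·  [on edge]
    (6,2)@(13, 5): e=[0,-55,143] → ·  [on edge]
    (7,2)@(15, 5): e=[0,-77,165] → ·  [on edge]
    (0,3)@(1, 7): e=[16,93,-21] → ·
    (1,3)@(3, 7): e=[16,71,1] → █
    (4,3)@(9, 7): e=[16,5,67] → █
    (5,3)@(11, 7): e=[16,-17,89] → ·
  covered (14 px):
    · · · · · · · ·
    · · · · · · · ·
    █ █ █ █ · · · ·
    · █ █ █ █ · · ·
    · · · █ █ · · ·
    · · · · █ █ · ·
    · · · · · · █ ·
    · · · · · · · █
    · · · · · · · ·
T2:
  2·area = 96  (B↔C swapped to make it positive)
  edge (15, 6)→(0, 12): d=(-15,6) right/bottom  bias=-1
  edge (0, 12)→(9, 2): d=(9,-10) top-left  bias=+0
  edge (9, 2)→(15, 6): d=(6,4) right/bottom  bias=-1
    (4,1)@(9, 3): e=[81,9,6] → █
    (5,1)@(11, 3): e=[69,29,-2] → ·
    (3,2)@(7, 5): e=[63,7,26] → █
    (5,2)@(11, 5): e=[39,47,10] → █
    (6,2)@(13, 5): e=[27,67,2] → █
    (7,2)@(15, 5): e=[15,87,-6] → ·
    (2,3)@(5, 7): e=[45,5,46] → █
    (6,3)@(13, 7): e=[-3,85,14] → ·
    (1,4)@(3, 9): e=[27,3,66] → █
    (4,4)@(9, 9): e=[-9,63,42] → ·
    (5,4)@(11, 9): e=[-21,83,34] → ·
    (0,5)@(1, 11): e=[9,1,86] → █
  covered (13 px):
    · · · · · · · ·
    · · · · █ · · ·
    · · · █ █ █ █ ·
    · · █ █ █ █ · ·
    · █ █ █ · · · ·
    █ · · · · · · ·
    · · · · · · · ·
    · · · · · · · ·
    · · · · · · · ·
T3:
  2·area = 104
  edge (0, 6)→(14, 2): d=(14,-4) top-left  bias=+0
  edge (14, 2)→(12, 10): d=(-2,8) right/bottom  bias=-1
  edge (12, 10)→(0, 6): d=(-12,-4) top-left  bias=+0
    (5,1)@(11, 3): e=[2,22,80] → █
    (6,1)@(13, 3): e=[10,6,88] → █
    (7,1)@(15, 3): e=[18,-10,96] → ·
    (2,2)@(5, 5): e=[6,66,32] → █
    (3,2)@(7, 5): e=[14,50,40] → █
    (4,2)@(9, 5): e=[22,34,48] → █
    (7,2)@(15, 5): e=[46,-14,72] → ·
    (1,3)@(3, 7): e=[26,78,0] → █  [on edge]
    (6,3)@(13, 7): e=[66,-2,40] → ·
    (1,4)@(3, 9): e=[54,74,-24] → ·
    (2,4)@(5, 9): e=[62,58,-16] → ·
    (3,4)@(7, 9): e=[70,42,-8] → ·
    (4,4)@(9, 9): e=[78,26,0] → █  [on edge]
    (7,5)@(15, 11): e=[130,-26,0] → ·  [on edge]
  covered (14 px):
    · · · · · · · ·
    · · · · · █ █ ·
    · · █ █ █ █ █ ·
    · █ █ █ █ █ · ·
    · · · · █ █ · ·
    · · · · · · · ·
    · · · · · · · ·
    · · · · · · · ·
    · · · · · · · ·
T4:
  2·area = 28
  edge (2, 2)→(4, 10): d=(2,8) right/bottom  bias=-1
  edge (4, 10)→(2, 16): d=(-2,6) right/bottom  bias=-1
  edge (2, 16)→(2, 2): d=(0,-14) top-left  bias=+0
    (3,0)@(7, 1): e=[-42,0,70] → ·  [on edge]
    (1,3)@(3, 7): e=[2,12,14] → █
    (2,3)@(5, 7): e=[-14,0,42] → ·  [on edge]
    (1,4)@(3, 9): e=[6,8,14] → █
    (2,4)@(5, 9): e=[-10,-4,42] → ·
    (1,5)@(3, 11): e=[10,4,14] → █
    (2,5)@(5, 11): e=[-6,-8,42] → ·
    (1,6)@(3, 13): e=[14,0,14] → ·  [on edge]
  covered (3 px):
    · · · · · · · ·
    · · · · · · · ·
    · · · · · · · ·
    · █ · · · · · ·
    · █ · · · · · ·
    · █ · · · · · ·
    · · · · · · · ·
    · · · · · · · ·
    · · · · · · · ·

Result: [14,32,58]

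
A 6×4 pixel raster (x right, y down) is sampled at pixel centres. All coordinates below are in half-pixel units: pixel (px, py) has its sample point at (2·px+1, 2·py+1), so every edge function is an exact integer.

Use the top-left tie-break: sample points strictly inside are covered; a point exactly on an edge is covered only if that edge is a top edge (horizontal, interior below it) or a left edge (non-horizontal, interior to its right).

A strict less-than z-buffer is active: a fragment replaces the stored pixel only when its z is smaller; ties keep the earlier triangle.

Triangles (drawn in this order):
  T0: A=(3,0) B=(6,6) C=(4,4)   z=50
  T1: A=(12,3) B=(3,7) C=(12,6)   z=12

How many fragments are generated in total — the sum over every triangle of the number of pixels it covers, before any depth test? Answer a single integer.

T0:
  2·area = 6
  edge (3, 0)→(6, 6): d=(3,6) right/bottom  bias=-1
  edge (6, 6)→(4, 4): d=(-2,-2) top-left  bias=+0
  edge (4, 4)→(3, 0): d=(-1,-4) top-left  bias=+0
    (0,0)@(1, 1): e=[15,0,-9] → .  [on edge]
    (1,1)@(3, 3): e=[9,0,-3] → .  [on edge]
    (2,2)@(5, 5): e=[3,0,3] → X  [on edge]
    (3,2)@(7, 5): e=[-9,4,11] → .
    (2,3)@(5, 7): e=[9,-4,1] → .
    (3,3)@(7, 7): e=[-3,0,9] → .  [on edge]
  covered (1 px):
    . . . . . .
    . . . . . .
    . . X . . .
    . . . . . .
T1:
  2·area = 27  (B↔C swapped to make it positive)
  edge (12, 3)→(12, 6): d=(0,3) right/bottom  bias=-1
  edge (12, 6)→(3, 7): d=(-9,1) right/bottom  bias=-1
  edge (3, 7)→(12, 3): d=(9,-4) top-left  bias=+0
    (4,2)@(9, 5): e=[9,12,6] → X
    (5,2)@(11, 5): e=[3,10,14] → X
    (1,3)@(3, 7): e=[27,0,0] → .  [on edge]
    (4,3)@(9, 7): e=[9,-6,24] → .
    (5,3)@(11, 7): e=[3,-8,32] → .
  covered (2 px):
    . . . . . .
    . . . . . .
    . . . . X X
    . . . . . .

Answer: 3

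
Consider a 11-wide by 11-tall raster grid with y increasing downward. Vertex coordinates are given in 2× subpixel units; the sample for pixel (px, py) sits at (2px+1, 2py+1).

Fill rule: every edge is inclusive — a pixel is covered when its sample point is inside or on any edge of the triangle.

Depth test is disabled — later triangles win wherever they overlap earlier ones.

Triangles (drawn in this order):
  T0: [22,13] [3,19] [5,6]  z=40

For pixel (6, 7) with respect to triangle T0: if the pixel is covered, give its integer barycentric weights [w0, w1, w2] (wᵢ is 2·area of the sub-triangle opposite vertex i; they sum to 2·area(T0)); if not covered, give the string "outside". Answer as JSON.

T0:
  2·area = 235
  edge (22, 13)→(3, 19): d=(-19,6) inclusive
  edge (3, 19)→(5, 6): d=(2,-13) inclusive
  edge (5, 6)→(22, 13): d=(17,7) inclusive
    (2,3)@(5, 7): e=[216,2,17] → X
    (3,3)@(7, 7): e=[204,28,3] → X
    (4,3)@(9, 7): e=[192,54,-11] → .
    (2,4)@(5, 9): e=[178,6,51] → X
    (4,4)@(9, 9): e=[154,58,23] → X
    (5,4)@(11, 9): e=[142,84,9] → X
    (6,4)@(13, 9): e=[130,110,-5] → .
    (2,5)@(5, 11): e=[140,10,85] → X
    (6,5)@(13, 11): e=[92,114,29] → X
    (7,5)@(15, 11): e=[80,140,15] → X
    (8,5)@(17, 11): e=[68,166,1] → X
    (9,5)@(19, 11): e=[56,192,-13] → .
    (1,9)@(3, 19): e=[0,0,235] → X  [on edge]
  covered (32 px):
    . . . . . . . . . . .
    . . . . . . . . . . .
    . . . . . . . . . . .
    . . X X . . . . . . .
    . . X X X X . . . . .
    . . X X X X X X X . .
    . . X X X X X X X X X
    . . X X X X X X . . .
    . . X X X . . . . . .
    . X . . . . . . . . .
    . . . . . . . . . . .

Result: [122,97,16]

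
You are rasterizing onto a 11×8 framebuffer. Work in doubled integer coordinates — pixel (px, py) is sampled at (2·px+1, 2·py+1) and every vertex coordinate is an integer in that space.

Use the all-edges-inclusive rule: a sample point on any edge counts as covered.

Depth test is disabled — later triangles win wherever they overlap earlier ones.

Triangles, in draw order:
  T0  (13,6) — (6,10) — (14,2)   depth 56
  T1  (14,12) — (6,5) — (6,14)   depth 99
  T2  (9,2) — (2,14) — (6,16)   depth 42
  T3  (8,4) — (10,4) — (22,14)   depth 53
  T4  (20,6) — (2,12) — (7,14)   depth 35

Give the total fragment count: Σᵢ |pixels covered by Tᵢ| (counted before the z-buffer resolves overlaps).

T0:
  2·area = 24
  edge (13, 6)→(6, 10): d=(-7,4) inclusive
  edge (6, 10)→(14, 2): d=(8,-8) inclusive
  edge (14, 2)→(13, 6): d=(-1,4) inclusive
    (7,0)@(15, 1): e=[27,0,-3] → ·  [on edge]
    (6,1)@(13, 3): e=[21,0,3] → █  [on edge]
    (7,1)@(15, 3): e=[13,16,-5] → ·
    (5,2)@(11, 5): e=[15,0,9] → █  [on edge]
    (7,2)@(15, 5): e=[-1,32,-7] → ·
    (4,3)@(9, 7): e=[9,0,15] → █  [on edge]
    (6,3)@(13, 7): e=[-7,32,-1] → ·
    (3,4)@(7, 9): e=[3,0,21] → █  [on edge]
    (4,4)@(9, 9): e=[-5,16,13] → ·
    (5,4)@(11, 9): e=[-13,32,5] → ·
    (2,5)@(5, 11): e=[-3,0,27] → ·  [on edge]
    (3,5)@(7, 11): e=[-11,16,19] → ·
    (1,6)@(3, 13): e=[-9,0,33] → ·  [on edge]
    (0,7)@(1, 15): e=[-15,0,39] → ·  [on edge]
  covered (6 px):
    · · · · · · · · · · ·
    · · · · · · █ · · · ·
    · · · · · █ █ · · · ·
    · · · · █ █ · · · · ·
    · · · █ · · · · · · ·
    · · · · · · · · · · ·
    · · · · · · · · · · ·
    · · · · · · · · · · ·
T1:
  2·area = 72  (B↔C swapped to make it positive)
  edge (14, 12)→(6, 14): d=(-8,2) inclusive
  edge (6, 14)→(6, 5): d=(0,-9) inclusive
  edge (6, 5)→(14, 12): d=(8,7) inclusive
    (3,3)@(7, 7): e=[54,9,9] → █
    (4,3)@(9, 7): e=[50,27,-5] → ·
    (3,4)@(7, 9): e=[38,9,25] → █
    (4,4)@(9, 9): e=[34,27,11] → █
    (5,4)@(11, 9): e=[30,45,-3] → ·
    (3,5)@(7, 11): e=[22,9,41] → █
    (5,5)@(11, 11): e=[14,45,13] → █
    (6,5)@(13, 11): e=[10,63,-1] → ·
    (3,6)@(7, 13): e=[6,9,57] → █
    (5,6)@(11, 13): e=[-2,45,29] → ·
    (3,7)@(7, 15): e=[-10,9,73] → ·
    (4,7)@(9, 15): e=[-14,27,59] → ·
  covered (8 px):
    · · · · · · · · · · ·
    · · · · · · · · · · ·
    · · · · · · · · · · ·
    · · · █ · · · · · · ·
    · · · █ █ · · · · · ·
    · · · █ █ █ · · · · ·
    · · · █ █ · · · · · ·
    · · · · · · · · · · ·
T2:
  2·area = 62  (B↔C swapped to make it positive)
  edge (9, 2)→(6, 16): d=(-3,14) inclusive
  edge (6, 16)→(2, 14): d=(-4,-2) inclusive
  edge (2, 14)→(9, 2): d=(7,-12) inclusive
    (3,3)@(7, 7): e=[13,38,11] → █
    (4,3)@(9, 7): e=[-15,42,35] → ·
    (2,4)@(5, 9): e=[35,26,1] → █
    (4,4)@(9, 9): e=[-21,34,49] → ·
    (2,5)@(5, 11): e=[29,18,15] → █
    (4,5)@(9, 11): e=[-27,26,63] → ·
    (1,6)@(3, 13): e=[51,6,5] → █
    (3,6)@(7, 13): e=[-5,14,53] → ·
    (1,7)@(3, 15): e=[45,-2,19] → ·
    (2,7)@(5, 15): e=[17,2,43] → █
    (3,7)@(7, 15): e=[-11,6,67] → ·
  covered (8 px):
    · · · · · · · · · · ·
    · · · · · · · · · · ·
    · · · · · · · · · · ·
    · · · █ · · · · · · ·
    · · █ █ · · · · · · ·
    · · █ █ · · · · · · ·
    · █ █ · · · · · · · ·
    · · █ · · · · · · · ·
T3:
  2·area = 20
  edge (8, 4)→(10, 4): d=(2,0) inclusive
  edge (10, 4)→(22, 14): d=(12,10) inclusive
  edge (22, 14)→(8, 4): d=(-14,-10) inclusive
    (5,2)@(11, 5): e=[2,2,16] → █
    (6,2)@(13, 5): e=[2,-18,36] → ·
    (5,3)@(11, 7): e=[6,26,-12] → ·
    (6,3)@(13, 7): e=[6,6,8] → █
    (7,3)@(15, 7): e=[6,-14,28] → ·
    (6,4)@(13, 9): e=[10,30,-20] → ·
    (7,4)@(15, 9): e=[10,10,0] → █  [on edge]
    (8,4)@(17, 9): e=[10,-10,20] → ·
    (7,5)@(15, 11): e=[14,34,-28] → ·
  covered (3 px):
    · · · · · · · · · · ·
    · · · · · · · · · · ·
    · · · · · █ · · · · ·
    · · · · · · █ · · · ·
    · · · · · · · █ · · ·
    · · · · · · · · · · ·
    · · · · · · · · · · ·
    · · · · · · · · · · ·
T4:
  2·area = 66  (B↔C swapped to make it positive)
  edge (20, 6)→(7, 14): d=(-13,8) inclusive
  edge (7, 14)→(2, 12): d=(-5,-2) inclusive
  edge (2, 12)→(20, 6): d=(18,-6) inclusive
    (8,3)@(17, 7): e=[11,55,0] → █  [on edge]
    (9,3)@(19, 7): e=[-5,59,12] → ·
    (5,4)@(11, 9): e=[33,33,0] → █  [on edge]
    (6,4)@(13, 9): e=[17,37,12] → █
    (7,4)@(15, 9): e=[1,41,24] → █
    (8,4)@(17, 9): e=[-15,45,36] → ·
    (2,5)@(5, 11): e=[55,11,0] → █  [on edge]
    (3,5)@(7, 11): e=[39,15,12] → █
    (4,5)@(9, 11): e=[23,19,24] → █
    (6,5)@(13, 11): e=[-9,27,48] → ·
    (7,5)@(15, 11): e=[-25,31,60] → ·
    (2,6)@(5, 13): e=[29,1,36] → █
  covered (10 px):
    · · · · · · · · · · ·
    · · · · · · · · · · ·
    · · · · · · · · · · ·
    · · · · · · · · █ · ·
    · · · · · █ █ █ · · ·
    · · █ █ █ █ · · · · ·
    · · █ █ · · · · · · ·
    · · · · · · · · · · ·

Result: 35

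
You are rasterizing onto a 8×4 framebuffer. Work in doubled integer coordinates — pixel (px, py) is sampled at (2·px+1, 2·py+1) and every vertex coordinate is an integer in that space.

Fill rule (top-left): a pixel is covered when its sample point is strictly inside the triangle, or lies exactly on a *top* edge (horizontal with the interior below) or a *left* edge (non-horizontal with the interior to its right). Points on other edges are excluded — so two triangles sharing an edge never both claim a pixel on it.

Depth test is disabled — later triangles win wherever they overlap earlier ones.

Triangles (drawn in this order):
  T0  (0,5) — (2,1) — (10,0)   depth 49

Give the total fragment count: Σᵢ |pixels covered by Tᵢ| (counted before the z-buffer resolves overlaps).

T0:
  2·area = 30
  edge (0, 5)→(2, 1): d=(2,-4) top-left  bias=+0
  edge (2, 1)→(10, 0): d=(8,-1) top-left  bias=+0
  edge (10, 0)→(0, 5): d=(-10,5) right/bottom  bias=-1
    (1,0)@(3, 1): e=[4,1,25] → X
    (2,0)@(5, 1): e=[12,3,15] → X
    (3,0)@(7, 1): e=[20,5,5] → X
    (4,0)@(9, 1): e=[28,7,-5] → .
    (0,1)@(1, 3): e=[0,15,15] → X  [on edge]
    (2,1)@(5, 3): e=[16,19,-5] → .
    (3,1)@(7, 3): e=[24,21,-15] → .
    (0,2)@(1, 5): e=[4,31,-5] → .
    (1,2)@(3, 5): e=[12,33,-15] → .
  covered (5 px):
    . X X X . . . .
    X X . . . . . .
    . . . . . . . .
    . . . . . . . .

Answer: 5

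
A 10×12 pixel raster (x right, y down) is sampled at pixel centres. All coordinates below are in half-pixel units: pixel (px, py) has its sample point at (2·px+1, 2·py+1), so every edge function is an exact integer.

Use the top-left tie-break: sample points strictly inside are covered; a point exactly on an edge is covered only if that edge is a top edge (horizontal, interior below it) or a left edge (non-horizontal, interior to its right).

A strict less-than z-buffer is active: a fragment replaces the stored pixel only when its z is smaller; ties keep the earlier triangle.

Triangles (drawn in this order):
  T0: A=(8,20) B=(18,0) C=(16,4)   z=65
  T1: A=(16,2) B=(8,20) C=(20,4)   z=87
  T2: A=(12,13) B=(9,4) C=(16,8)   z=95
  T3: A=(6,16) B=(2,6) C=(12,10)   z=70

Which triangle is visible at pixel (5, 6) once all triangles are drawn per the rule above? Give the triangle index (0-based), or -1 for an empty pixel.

T0:
  degenerate (2·area = 0) — covers nothing
T1:
  2·area = 88  (B↔C swapped to make it positive)
  edge (16, 2)→(20, 4): d=(4,2) right/bottom  bias=-1
  edge (20, 4)→(8, 20): d=(-12,16) right/bottom  bias=-1
  edge (8, 20)→(16, 2): d=(8,-18) top-left  bias=+0
    (8,1)@(17, 3): e=[2,60,26] → X
    (9,1)@(19, 3): e=[-2,28,62] → .
    (7,2)@(15, 5): e=[14,68,6] → X
    (9,2)@(19, 5): e=[6,4,78] → X
    (7,3)@(15, 7): e=[22,44,22] → X
    (9,3)@(19, 7): e=[14,-20,94] → .
    (6,4)@(13, 9): e=[34,52,2] → X
    (8,4)@(17, 9): e=[26,-12,74] → .
    (6,5)@(13, 11): e=[42,28,18] → X
    (7,5)@(15, 11): e=[38,-4,54] → .
    (6,6)@(13, 13): e=[50,4,34] → X
    (7,6)@(15, 13): e=[46,-28,70] → .
  covered (11 px):
    . . . . . . . . . .
    . . . . . . . . X .
    . . . . . . . X X X
    . . . . . . . X X .
    . . . . . . X X . .
    . . . . . . X . . .
    . . . . . . X . . .
    . . . . . X . . . .
    . . . . . . . . . .
    . . . . . . . . . .
    . . . . . . . . . .
    . . . . . . . . . .
T2:
  2·area = 51
  edge (12, 13)→(9, 4): d=(-3,-9) top-left  bias=+0
  edge (9, 4)→(16, 8): d=(7,4) right/bottom  bias=-1
  edge (16, 8)→(12, 13): d=(-4,5) right/bottom  bias=-1
    (5,3)@(11, 7): e=[9,13,29] → X
    (6,3)@(13, 7): e=[27,5,19] → X
    (7,3)@(15, 7): e=[45,-3,9] → .
    (5,4)@(11, 9): e=[3,27,21] → X
    (7,4)@(15, 9): e=[39,11,1] → X
    (8,4)@(17, 9): e=[57,3,-9] → .
    (5,5)@(11, 11): e=[-3,41,13] → .
    (6,5)@(13, 11): e=[15,33,3] → X
    (7,5)@(15, 11): e=[33,25,-7] → .
    (6,6)@(13, 13): e=[9,47,-5] → .
  covered (6 px):
    . . . . . . . . . .
    . . . . . . . . . .
    . . . . . . . . . .
    . . . . . X X . . .
    . . . . . X X X . .
    . . . . . . X . . .
    . . . . . . . . . .
    . . . . . . . . . .
    . . . . . . . . . .
    . . . . . . . . . .
    . . . . . . . . . .
    . . . . . . . . . .
T3:
  2·area = 84
  edge (6, 16)→(2, 6): d=(-4,-10) top-left  bias=+0
  edge (2, 6)→(12, 10): d=(10,4) right/bottom  bias=-1
  edge (12, 10)→(6, 16): d=(-6,6) right/bottom  bias=-1
    (9,1)@(19, 3): e=[182,-98,0] → .  [on edge]
    (8,2)@(17, 5): e=[154,-70,0] → .  [on edge]
    (1,3)@(3, 7): e=[6,6,72] → X
    (2,3)@(5, 7): e=[26,-2,60] → .
    (7,3)@(15, 7): e=[126,-42,0] → .  [on edge]
    (1,4)@(3, 9): e=[-2,26,60] → .
    (2,4)@(5, 9): e=[18,18,48] → X
    (3,4)@(7, 9): e=[38,10,36] → X
    (4,4)@(9, 9): e=[58,2,24] → X
    (5,4)@(11, 9): e=[78,-6,12] → .
    (6,4)@(13, 9): e=[98,-14,0] → .  [on edge]
    (2,5)@(5, 11): e=[10,38,36] → X
    (5,5)@(11, 11): e=[70,14,0] → .  [on edge]
    (4,6)@(9, 13): e=[42,42,0] → .  [on edge]
    (3,7)@(7, 15): e=[14,70,0] → .  [on edge]
    (2,8)@(5, 17): e=[-14,98,0] → .  [on edge]
    (1,9)@(3, 19): e=[-42,126,0] → .  [on edge]
    (0,10)@(1, 21): e=[-70,154,0] → .  [on edge]
  covered (9 px):
    . . . . . . . . . .
    . . . . . . . . . .
    . . . . . . . . . .
    . X . . . . . . . .
    . . X X X . . . . .
    . . X X X . . . . .
    . . X X . . . . . .
    . . . . . . . . . .
    . . . . . . . . . .
    . . . . . . . . . .
    . . . . . . . . . .
    . . . . . . . . . .

Z-buffer (winner per pixel, '.' = empty):
  . . . . . . . . . .
  . . . . . . . . 1 .
  . . . . . . . 1 1 1
  . 3 . . . 2 2 1 1 .
  . . 3 3 3 2 1 1 . .
  . . 3 3 3 . 1 . . .
  . . 3 3 . . 1 . . .
  . . . . . 1 . . . .
  . . . . . . . . . .
  . . . . . . . . . .
  . . . . . . . . . .
  . . . . . . . . . .

Final: -1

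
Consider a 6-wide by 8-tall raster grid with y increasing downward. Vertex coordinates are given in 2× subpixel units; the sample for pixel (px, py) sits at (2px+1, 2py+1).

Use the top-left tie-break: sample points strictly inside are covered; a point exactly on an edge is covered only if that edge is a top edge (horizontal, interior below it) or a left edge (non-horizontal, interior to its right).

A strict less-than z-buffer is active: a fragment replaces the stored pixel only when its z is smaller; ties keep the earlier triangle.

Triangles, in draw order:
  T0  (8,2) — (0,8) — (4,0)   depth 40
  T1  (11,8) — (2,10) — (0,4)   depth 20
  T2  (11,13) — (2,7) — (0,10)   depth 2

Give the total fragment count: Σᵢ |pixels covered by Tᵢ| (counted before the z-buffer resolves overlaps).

T0:
  2·area = 40
  edge (8, 2)→(0, 8): d=(-8,6) right/bottom  bias=-1
  edge (0, 8)→(4, 0): d=(4,-8) top-left  bias=+0
  edge (4, 0)→(8, 2): d=(4,2) right/bottom  bias=-1
    (2,0)@(5, 1): e=[26,12,2] → #
    (3,0)@(7, 1): e=[14,28,-2] → ·
    (1,1)@(3, 3): e=[22,4,14] → #
    (3,1)@(7, 3): e=[-2,36,6] → ·
    (1,2)@(3, 5): e=[6,12,22] → #
    (2,2)@(5, 5): e=[-6,28,18] → ·
    (0,3)@(1, 7): e=[2,4,34] → #
    (1,3)@(3, 7): e=[-10,20,30] → ·
    (0,4)@(1, 9): e=[-14,12,42] → ·
  covered (5 px):
    · · # · · ·
    · # # · · ·
    · # · · · ·
    # · · · · ·
    · · · · · ·
    · · · · · ·
    · · · · · ·
    · · · · · ·
T1:
  2·area = 58
  edge (11, 8)→(2, 10): d=(-9,2) right/bottom  bias=-1
  edge (2, 10)→(0, 4): d=(-2,-6) top-left  bias=+0
  edge (0, 4)→(11, 8): d=(11,4) right/bottom  bias=-1
    (0,2)@(1, 5): e=[47,4,7] → #
    (1,2)@(3, 5): e=[43,16,-1] → ·
    (0,3)@(1, 7): e=[29,0,29] → #  [on edge]
    (1,3)@(3, 7): e=[25,12,21] → #
    (2,3)@(5, 7): e=[21,24,13] → #
    (3,3)@(7, 7): e=[17,36,5] → #
    (4,3)@(9, 7): e=[13,48,-3] → ·
    (0,4)@(1, 9): e=[11,-4,51] → ·
    (1,4)@(3, 9): e=[7,8,43] → #
    (3,4)@(7, 9): e=[-1,32,27] → ·
    (1,5)@(3, 11): e=[-11,4,65] → ·
    (2,5)@(5, 11): e=[-15,16,57] → ·
    (1,6)@(3, 13): e=[-29,0,87] → ·  [on edge]
  covered (7 px):
    · · · · · ·
    · · · · · ·
    # · · · · ·
    # # # # · ·
    · # # · · ·
    · · · · · ·
    · · · · · ·
    · · · · · ·
T2:
  2·area = 39  (B↔C swapped to make it positive)
  edge (11, 13)→(0, 10): d=(-11,-3) top-left  bias=+0
  edge (0, 10)→(2, 7): d=(2,-3) top-left  bias=+0
  edge (2, 7)→(11, 13): d=(9,6) right/bottom  bias=-1
    (0,4)@(1, 9): e=[14,1,24] → #
    (1,4)@(3, 9): e=[20,7,12] → #
    (2,4)@(5, 9): e=[26,13,0] → ·  [on edge]
    (0,5)@(1, 11): e=[-8,5,42] → ·
    (1,5)@(3, 11): e=[-2,11,30] → ·
    (2,5)@(5, 11): e=[4,17,18] → #
    (3,5)@(7, 11): e=[10,23,6] → #
    (4,5)@(9, 11): e=[16,29,-6] → ·
    (2,6)@(5, 13): e=[-18,21,36] → ·
    (3,6)@(7, 13): e=[-12,27,24] → ·
    (5,6)@(11, 13): e=[0,39,0] → ·  [on edge]
  covered (4 px):
    · · · · · ·
    · · · · · ·
    · · · · · ·
    · · · · · ·
    # # · · · ·
    · · # # · ·
    · · · · · ·
    · · · · · ·

Answer: 16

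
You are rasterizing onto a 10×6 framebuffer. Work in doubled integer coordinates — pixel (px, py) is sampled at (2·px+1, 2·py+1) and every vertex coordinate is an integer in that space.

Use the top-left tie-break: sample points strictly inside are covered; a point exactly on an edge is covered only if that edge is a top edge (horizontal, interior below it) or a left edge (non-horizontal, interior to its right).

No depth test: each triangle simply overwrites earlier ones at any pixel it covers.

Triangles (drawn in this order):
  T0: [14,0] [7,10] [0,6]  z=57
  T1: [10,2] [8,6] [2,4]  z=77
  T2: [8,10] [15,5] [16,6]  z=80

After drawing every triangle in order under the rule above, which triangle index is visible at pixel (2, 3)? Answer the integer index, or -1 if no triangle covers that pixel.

T0:
  2·area = 98
  edge (14, 0)→(7, 10): d=(-7,10) right/bottom  bias=-1
  edge (7, 10)→(0, 6): d=(-7,-4) top-left  bias=+0
  edge (0, 6)→(14, 0): d=(14,-6) top-left  bias=+0
    (6,0)@(13, 1): e=[3,87,8] → █
    (7,0)@(15, 1): e=[-17,95,20] → ·
    (3,1)@(7, 3): e=[49,49,0] → █  [on edge]
    (4,1)@(9, 3): e=[29,57,12] → █
    (5,1)@(11, 3): e=[9,65,24] → █
    (6,1)@(13, 3): e=[-11,73,36] → ·
    (1,2)@(3, 5): e=[75,19,4] → █
    (2,2)@(5, 5): e=[55,27,16] → █
    (5,2)@(11, 5): e=[-5,51,52] → ·
    (1,3)@(3, 7): e=[61,5,32] → █
    (5,3)@(11, 7): e=[-19,37,80] → ·
    (1,4)@(3, 9): e=[47,-9,60] → ·
  covered (13 px):
    · · · · · · █ · · ·
    · · · █ █ █ · · · ·
    · █ █ █ █ · · · · ·
    · █ █ █ █ · · · · ·
    · · · █ · · · · · ·
    · · · · · · · · · ·
T1:
  2·area = 28
  edge (10, 2)→(8, 6): d=(-2,4) right/bottom  bias=-1
  edge (8, 6)→(2, 4): d=(-6,-2) top-left  bias=+0
  edge (2, 4)→(10, 2): d=(8,-2) top-left  bias=+0
    (3,1)@(7, 3): e=[10,16,2] → █
    (4,1)@(9, 3): e=[2,20,6] → █
    (5,1)@(11, 3): e=[-6,24,10] → ·
    (2,2)@(5, 5): e=[14,0,14] → █  [on edge]
    (4,2)@(9, 5): e=[-2,8,22] → ·
    (2,3)@(5, 7): e=[10,-12,30] → ·
    (3,3)@(7, 7): e=[2,-8,34] → ·
    (5,3)@(11, 7): e=[-14,0,42] → ·  [on edge]
    (8,4)@(17, 9): e=[-42,0,70] → ·  [on edge]
  covered (4 px):
    · · · · · · · · · ·
    · · · █ █ · · · · ·
    · · █ █ · · · · · ·
    · · · · · · · · · ·
    · · · · · · · · · ·
    · · · · · · · · · ·
T2:
  2·area = 12
  edge (8, 10)→(15, 5): d=(7,-5) top-left  bias=+0
  edge (15, 5)→(16, 6): d=(1,1) right/bottom  bias=-1
  edge (16, 6)→(8, 10): d=(-8,4) right/bottom  bias=-1
    (5,0)@(11, 1): e=[-48,0,60] → ·  [on edge]
    (6,1)@(13, 3): e=[-24,0,36] → ·  [on edge]
    (7,2)@(15, 5): e=[0,0,12] → ·  [on edge]
    (6,3)@(13, 7): e=[4,4,4] → █
    (7,3)@(15, 7): e=[14,2,-4] → ·
    (8,3)@(17, 7): e=[24,0,-12] → ·  [on edge]
    (6,4)@(13, 9): e=[18,6,-12] → ·
    (9,4)@(19, 9): e=[48,0,-36] → ·  [on edge]
  covered (1 px):
    · · · · · · · · · ·
    · · · · · · · · · ·
    · · · · · · · · · ·
    · · · · · · █ · · ·
    · · · · · · · · · ·
    · · · · · · · · · ·

Z-buffer (winner per pixel, '.' = empty):
  . . . . . . 0 . . .
  . . . 1 1 0 . . . .
  . 0 1 1 0 . . . . .
  . 0 0 0 0 . 2 . . .
  . . . 0 . . . . . .
  . . . . . . . . . .

Answer: 0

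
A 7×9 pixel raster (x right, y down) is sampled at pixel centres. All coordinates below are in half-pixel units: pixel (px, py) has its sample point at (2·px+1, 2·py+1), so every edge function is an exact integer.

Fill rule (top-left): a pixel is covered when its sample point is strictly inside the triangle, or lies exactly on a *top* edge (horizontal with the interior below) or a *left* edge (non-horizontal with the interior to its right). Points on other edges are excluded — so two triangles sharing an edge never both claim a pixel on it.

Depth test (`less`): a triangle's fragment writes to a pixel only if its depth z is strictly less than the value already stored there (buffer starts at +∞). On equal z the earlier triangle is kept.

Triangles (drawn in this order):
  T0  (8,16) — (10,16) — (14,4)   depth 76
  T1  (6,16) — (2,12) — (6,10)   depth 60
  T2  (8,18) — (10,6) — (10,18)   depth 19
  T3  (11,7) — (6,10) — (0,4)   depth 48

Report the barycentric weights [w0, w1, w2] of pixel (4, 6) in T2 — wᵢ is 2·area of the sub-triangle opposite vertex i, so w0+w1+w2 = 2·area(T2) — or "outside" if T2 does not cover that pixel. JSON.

T0:
  2·area = 24  (B↔C swapped to make it positive)
  edge (8, 16)→(14, 4): d=(6,-12) top-left  bias=+0
  edge (14, 4)→(10, 16): d=(-4,12) right/bottom  bias=-1
  edge (10, 16)→(8, 16): d=(-2,0) right/bottom  bias=-1
    (6,3)@(13, 7): e=[6,0,18] → .  [on edge]
    (5,5)@(11, 11): e=[6,8,10] → X
    (6,5)@(13, 11): e=[30,-16,10] → .
    (5,6)@(11, 13): e=[18,0,6] → .  [on edge]
    (4,7)@(9, 15): e=[6,16,2] → X
    (5,7)@(11, 15): e=[30,-8,2] → .
    (4,8)@(9, 17): e=[18,8,-2] → .
  covered (2 px):
    . . . . . . .
    . . . . . . .
    . . . . . . .
    . . . . . . .
    . . . . . . .
    . . . . . X .
    . . . . . . .
    . . . . X . .
    . . . . . . .
T1:
  2·area = 24
  edge (6, 16)→(2, 12): d=(-4,-4) top-left  bias=+0
  edge (2, 12)→(6, 10): d=(4,-2) top-left  bias=+0
  edge (6, 10)→(6, 16): d=(0,6) right/bottom  bias=-1
    (0,5)@(1, 11): e=[0,-6,30] → .  [on edge]
    (2,5)@(5, 11): e=[16,2,6] → X
    (3,5)@(7, 11): e=[24,6,-6] → .
    (1,6)@(3, 13): e=[0,6,18] → X  [on edge]
    (3,6)@(7, 13): e=[16,14,-6] → .
    (1,7)@(3, 15): e=[-8,14,18] → .
    (2,7)@(5, 15): e=[0,18,6] → X  [on edge]
    (3,7)@(7, 15): e=[8,22,-6] → .
    (2,8)@(5, 17): e=[-8,26,6] → .
    (3,8)@(7, 17): e=[0,30,-6] → .  [on edge]
  covered (4 px):
    . . . . . . .
    . . . . . . .
    . . . . . . .
    . . . . . . .
    . . . . . . .
    . . X . . . .
    . X X . . . .
    . . X . . . .
    . . . . . . .
T2:
  2·area = 24
  edge (8, 18)→(10, 6): d=(2,-12) top-left  bias=+0
  edge (10, 6)→(10, 18): d=(0,12) right/bottom  bias=-1
  edge (10, 18)→(8, 18): d=(-2,0) right/bottom  bias=-1
    (4,6)@(9, 13): e=[2,12,10] → X
    (5,6)@(11, 13): e=[26,-12,10] → .
    (4,7)@(9, 15): e=[6,12,6] → X
    (5,7)@(11, 15): e=[30,-12,6] → .
    (4,8)@(9, 17): e=[10,12,2] → X
    (5,8)@(11, 17): e=[34,-12,2] → .
  covered (3 px):
    . . . . . . .
    . . . . . . .
    . . . . . . .
    . . . . . . .
    . . . . . . .
    . . . . . . .
    . . . . X . .
    . . . . X . .
    . . . . X . .
T3:
  2·area = 48
  edge (11, 7)→(6, 10): d=(-5,3) right/bottom  bias=-1
  edge (6, 10)→(0, 4): d=(-6,-6) top-left  bias=+0
  edge (0, 4)→(11, 7): d=(11,3) right/bottom  bias=-1
    (0,2)@(1, 5): e=[40,0,8] → X  [on edge]
    (1,2)@(3, 5): e=[34,12,2] → X
    (2,2)@(5, 5): e=[28,24,-4] → .
    (0,3)@(1, 7): e=[30,-12,30] → .
    (1,3)@(3, 7): e=[24,0,24] → X  [on edge]
    (2,3)@(5, 7): e=[18,12,18] → X
    (3,3)@(7, 7): e=[12,24,12] → X
    (4,3)@(9, 7): e=[6,36,6] → X
    (5,3)@(11, 7): e=[0,48,0] → .  [on edge]
    (1,4)@(3, 9): e=[14,-12,46] → .
    (2,4)@(5, 9): e=[8,0,40] → X  [on edge]
    (4,4)@(9, 9): e=[-4,24,28] → .
    (3,5)@(7, 11): e=[-8,0,56] → .  [on edge]
    (0,6)@(1, 13): e=[0,-48,96] → .  [on edge]
    (4,6)@(9, 13): e=[-24,0,72] → .  [on edge]
    (5,7)@(11, 15): e=[-40,0,88] → .  [on edge]
    (6,8)@(13, 17): e=[-56,0,104] → .  [on edge]
  covered (8 px):
    . . . . . . .
    . . . . . . .
    X X . . . . .
    . X X X X . .
    . . X X . . .
    . . . . . . .
    . . . . . . .
    . . . . . . .
    . . . . . . .

Answer: [12,10,2]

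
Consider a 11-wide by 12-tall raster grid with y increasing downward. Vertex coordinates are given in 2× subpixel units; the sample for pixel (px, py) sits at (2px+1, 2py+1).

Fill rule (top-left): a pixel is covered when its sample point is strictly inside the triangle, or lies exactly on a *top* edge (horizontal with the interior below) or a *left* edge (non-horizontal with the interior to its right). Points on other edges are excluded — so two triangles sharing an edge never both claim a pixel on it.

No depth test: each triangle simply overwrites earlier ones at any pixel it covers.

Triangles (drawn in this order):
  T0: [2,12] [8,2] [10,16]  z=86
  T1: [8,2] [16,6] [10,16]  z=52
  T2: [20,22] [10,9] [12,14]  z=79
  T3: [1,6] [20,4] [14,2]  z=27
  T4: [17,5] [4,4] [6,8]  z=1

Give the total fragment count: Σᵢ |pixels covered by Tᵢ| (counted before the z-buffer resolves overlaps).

T0:
  2·area = 104
  edge (2, 12)→(8, 2): d=(6,-10) top-left  bias=+0
  edge (8, 2)→(10, 16): d=(2,14) right/bottom  bias=-1
  edge (10, 16)→(2, 12): d=(-8,-4) top-left  bias=+0
    (3,2)@(7, 5): e=[8,20,76] → #
    (4,2)@(9, 5): e=[28,-8,84] → ·
    (2,3)@(5, 7): e=[0,52,52] → #  [on edge]
    (4,3)@(9, 7): e=[40,-4,68] → ·
    (2,4)@(5, 9): e=[12,56,36] → #
    (4,4)@(9, 9): e=[52,0,52] → ·  [on edge]
    (1,5)@(3, 11): e=[4,88,12] → #
    (4,5)@(9, 11): e=[64,4,36] → #
    (5,5)@(11, 11): e=[84,-24,44] → ·
    (1,6)@(3, 13): e=[16,92,-4] → ·
    (2,6)@(5, 13): e=[36,64,4] → #
    (5,6)@(11, 13): e=[96,-20,28] → ·
    (5,11)@(11, 23): e=[156,0,-52] → ·  [on edge]
  covered (13 px):
    · · · · · · · · · · ·
    · · · · · · · · · · ·
    · · · # · · · · · · ·
    · · # # · · · · · · ·
    · · # # · · · · · · ·
    · # # # # · · · · · ·
    · · # # # · · · · · ·
    · · · · # · · · · · ·
    · · · · · · · · · · ·
    · · · · · · · · · · ·
    · · · · · · · · · · ·
    · · · · · · · · · · ·
T1:
  2·area = 104
  edge (8, 2)→(16, 6): d=(8,4) right/bottom  bias=-1
  edge (16, 6)→(10, 16): d=(-6,10) right/bottom  bias=-1
  edge (10, 16)→(8, 2): d=(-2,-14) top-left  bias=+0
    (9,0)@(19, 1): e=[-52,0,156] → ·  [on edge]
    (4,1)@(9, 3): e=[4,88,12] → #
    (5,1)@(11, 3): e=[-4,68,40] → ·
    (4,2)@(9, 5): e=[20,76,8] → #
    (5,2)@(11, 5): e=[12,56,36] → #
    (6,2)@(13, 5): e=[4,36,64] → #
    (7,2)@(15, 5): e=[-4,16,92] → ·
    (4,3)@(9, 7): e=[36,64,4] → #
    (7,3)@(15, 7): e=[12,4,88] → #
    (8,3)@(17, 7): e=[4,-16,116] → ·
    (4,4)@(9, 9): e=[52,52,0] → #  [on edge]
    (7,4)@(15, 9): e=[28,-8,84] → ·
    (6,5)@(13, 11): e=[52,0,52] → ·  [on edge]
    (3,10)@(7, 21): e=[156,0,-52] → ·  [on edge]
    (5,11)@(11, 23): e=[156,-52,0] → ·  [on edge]
  covered (13 px):
    · · · · · · · · · · ·
    · · · · # · · · · · ·
    · · · · # # # · · · ·
    · · · · # # # # · · ·
    · · · · # # # · · · ·
    · · · · · # · · · · ·
    · · · · · # · · · · ·
    · · · · · · · · · · ·
    · · · · · · · · · · ·
    · · · · · · · · · · ·
    · · · · · · · · · · ·
    · · · · · · · · · · ·
T2:
  2·area = 24  (B↔C swapped to make it positive)
  edge (20, 22)→(12, 14): d=(-8,-8) top-left  bias=+0
  edge (12, 14)→(10, 9): d=(-2,-5) top-left  bias=+0
  edge (10, 9)→(20, 22): d=(10,13) right/bottom  bias=-1
    (0,1)@(1, 3): e=[0,-33,57] → ·  [on edge]
    (1,2)@(3, 5): e=[0,-27,51] → ·  [on edge]
    (2,3)@(5, 7): e=[0,-21,45] → ·  [on edge]
    (3,4)@(7, 9): e=[0,-15,39] → ·  [on edge]
    (4,5)@(9, 11): e=[0,-9,33] → ·  [on edge]
    (5,5)@(11, 11): e=[16,1,7] → #
    (6,5)@(13, 11): e=[32,11,-19] → ·
    (5,6)@(11, 13): e=[0,-3,27] → ·  [on edge]
    (6,6)@(13, 13): e=[16,7,1] → #
    (7,6)@(15, 13): e=[32,17,-25] → ·
    (6,7)@(13, 15): e=[0,3,21] → #  [on edge]
    (7,7)@(15, 15): e=[16,13,-5] → ·
    (7,8)@(15, 17): e=[0,9,15] → #  [on edge]
    (8,9)@(17, 19): e=[0,15,9] → #  [on edge]
    (9,10)@(19, 21): e=[0,21,3] → #  [on edge]
    (10,11)@(21, 23): e=[0,27,-3] → ·  [on edge]
  covered (6 px):
    · · · · · · · · · · ·
    · · · · · · · · · · ·
    · · · · · · · · · · ·
    · · · · · · · · · · ·
    · · · · · · · · · · ·
    · · · · · # · · · · ·
    · · · · · · # · · · ·
    · · · · · · # · · · ·
    · · · · · · · # · · ·
    · · · · · · · · # · ·
    · · · · · · · · · # ·
    · · · · · · · · · · ·
T3:
  2·area = 50  (B↔C swapped to make it positive)
  edge (1, 6)→(14, 2): d=(13,-4) top-left  bias=+0
  edge (14, 2)→(20, 4): d=(6,2) right/bottom  bias=-1
  edge (20, 4)→(1, 6): d=(-19,2) right/bottom  bias=-1
    (5,0)@(11, 1): e=[-25,0,75] → ·  [on edge]
    (5,1)@(11, 3): e=[1,12,37] → #
    (6,1)@(13, 3): e=[9,8,33] → #
    (7,1)@(15, 3): e=[17,4,29] → #
    (8,1)@(17, 3): e=[25,0,25] → ·  [on edge]
    (2,2)@(5, 5): e=[3,36,11] → #
    (3,2)@(7, 5): e=[11,32,7] → #
    (4,2)@(9, 5): e=[19,28,3] → #
    (5,2)@(11, 5): e=[27,24,-1] → ·
    (6,2)@(13, 5): e=[35,20,-5] → ·
    (7,2)@(15, 5): e=[43,16,-9] → ·
    (2,3)@(5, 7): e=[29,48,-27] → ·
  covered (6 px):
    · · · · · · · · · · ·
    · · · · · # # # · · ·
    · · # # # · · · · · ·
    · · · · · · · · · · ·
    · · · · · · · · · · ·
    · · · · · · · · · · ·
    · · · · · · · · · · ·
    · · · · · · · · · · ·
    · · · · · · · · · · ·
    · · · · · · · · · · ·
    · · · · · · · · · · ·
    · · · · · · · · · · ·
T4:
  2·area = 50  (B↔C swapped to make it positive)
  edge (17, 5)→(6, 8): d=(-11,3) right/bottom  bias=-1
  edge (6, 8)→(4, 4): d=(-2,-4) top-left  bias=+0
  edge (4, 4)→(17, 5): d=(13,1) right/bottom  bias=-1
    (2,2)@(5, 5): e=[36,2,12] → #
    (3,2)@(7, 5): e=[30,10,10] → #
    (4,2)@(9, 5): e=[24,18,8] → #
    (5,2)@(11, 5): e=[18,26,6] → #
    (6,2)@(13, 5): e=[12,34,4] → #
    (7,2)@(15, 5): e=[6,42,2] → #
    (8,2)@(17, 5): e=[0,50,0] → ·  [on edge]
    (2,3)@(5, 7): e=[14,-2,38] → ·
    (3,3)@(7, 7): e=[8,6,36] → #
    (5,3)@(11, 7): e=[-4,22,32] → ·
    (6,3)@(13, 7): e=[-10,30,30] → ·
    (7,3)@(15, 7): e=[-16,38,28] → ·
  covered (8 px):
    · · · · · · · · · · ·
    · · · · · · · · · · ·
    · · # # # # # # · · ·
    · · · # # · · · · · ·
    · · · · · · · · · · ·
    · · · · · · · · · · ·
    · · · · · · · · · · ·
    · · · · · · · · · · ·
    · · · · · · · · · · ·
    · · · · · · · · · · ·
    · · · · · · · · · · ·
    · · · · · · · · · · ·

Final: 46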